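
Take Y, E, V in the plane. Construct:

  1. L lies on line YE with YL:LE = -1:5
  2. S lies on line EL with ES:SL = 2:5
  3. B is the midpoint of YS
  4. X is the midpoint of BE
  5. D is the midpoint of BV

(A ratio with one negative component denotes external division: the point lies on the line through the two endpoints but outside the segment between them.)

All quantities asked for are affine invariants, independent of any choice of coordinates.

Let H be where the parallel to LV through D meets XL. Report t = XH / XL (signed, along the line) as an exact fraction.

t = 35/51

Set Y = (0, 0), E = (1, 0), V = (0, 1); any affine frame gives the same invariant.
1. L lies on line YE with YL:LE = -1:5 ⇒ L = (-1/4, 0)
2. S lies on line EL with ES:SL = 2:5 ⇒ S = (9/14, 0)
3. B is the midpoint of YS ⇒ B = (9/28, 0)
4. X is the midpoint of BE ⇒ X = (37/56, 0)
5. D is the midpoint of BV ⇒ D = (9/56, 1/2)
through D parallel to LV: direction (1/4, 1); meets XL at H = (1/28, 0)
H = X + t·(L−X) with t = 35/51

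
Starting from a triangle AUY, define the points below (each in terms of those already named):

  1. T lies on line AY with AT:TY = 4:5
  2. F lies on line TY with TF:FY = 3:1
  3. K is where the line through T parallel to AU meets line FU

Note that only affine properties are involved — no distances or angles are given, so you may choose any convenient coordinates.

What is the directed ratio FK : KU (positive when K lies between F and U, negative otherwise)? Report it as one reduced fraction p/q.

Assign A = (0, 0), U = (1, 0), Y = (0, 1) — the answer is frame-independent, so this choice is without loss of generality.
1. T lies on line AY with AT:TY = 4:5 ⇒ T = (0, 4/9)
2. F lies on line TY with TF:FY = 3:1 ⇒ F = (0, 31/36)
3. K is where the line through T parallel to AU meets line FU ⇒ K = (15/31, 4/9)
K = F + t·(U−F) with t = 15/31, so FK:KU = t:(1−t) = 15/31:16/31

FK:KU = 15/16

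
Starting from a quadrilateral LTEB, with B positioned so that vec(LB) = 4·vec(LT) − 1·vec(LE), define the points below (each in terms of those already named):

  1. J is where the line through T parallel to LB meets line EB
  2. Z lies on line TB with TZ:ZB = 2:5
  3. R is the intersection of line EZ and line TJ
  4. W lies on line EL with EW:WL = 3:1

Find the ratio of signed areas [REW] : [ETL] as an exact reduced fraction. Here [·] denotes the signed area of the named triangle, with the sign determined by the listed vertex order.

Set L = (0, 0), T = (1, 0), E = (0, 1), B = (4, -1); any affine frame gives the same invariant.
1. J is where the line through T parallel to LB meets line EB ⇒ J = (3, -1/2)
2. Z lies on line TB with TZ:ZB = 2:5 ⇒ Z = (13/7, -2/7)
3. R is the intersection of line EZ and line TJ ⇒ R = (39/23, -4/23)
4. W lies on line EL with EW:WL = 3:1 ⇒ W = (0, 1/4)
2·[REW] = 117/92, 2·[ETL] = -1
[REW]:[ETL] = 117/92:-1 = -117/92

[REW]:[ETL] = -117/92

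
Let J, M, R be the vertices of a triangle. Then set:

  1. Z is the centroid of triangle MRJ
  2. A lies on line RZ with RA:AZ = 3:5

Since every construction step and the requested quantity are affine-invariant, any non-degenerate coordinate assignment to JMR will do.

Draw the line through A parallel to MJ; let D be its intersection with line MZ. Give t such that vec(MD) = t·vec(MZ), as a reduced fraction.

t = 9/4

Assign J = (0, 0), M = (1, 0), R = (0, 1) — the answer is frame-independent, so this choice is without loss of generality.
1. Z is the centroid of triangle MRJ ⇒ Z = (1/3, 1/3)
2. A lies on line RZ with RA:AZ = 3:5 ⇒ A = (1/8, 3/4)
through A parallel to MJ: direction (-1, 0); meets MZ at D = (-1/2, 3/4)
D = M + t·(Z−M) with t = 9/4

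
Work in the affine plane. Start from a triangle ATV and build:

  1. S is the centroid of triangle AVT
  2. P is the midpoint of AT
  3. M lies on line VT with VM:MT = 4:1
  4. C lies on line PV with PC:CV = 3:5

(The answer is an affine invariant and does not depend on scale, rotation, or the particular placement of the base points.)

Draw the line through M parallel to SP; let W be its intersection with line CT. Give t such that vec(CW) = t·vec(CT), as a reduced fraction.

t = 4/5

Work in coordinates with A = (0, 0), T = (1, 0), V = (0, 1).
1. S is the centroid of triangle AVT ⇒ S = (1/3, 1/3)
2. P is the midpoint of AT ⇒ P = (1/2, 0)
3. M lies on line VT with VM:MT = 4:1 ⇒ M = (4/5, 1/5)
4. C lies on line PV with PC:CV = 3:5 ⇒ C = (5/16, 3/8)
through M parallel to SP: direction (1/6, -1/3); meets CT at W = (69/80, 3/40)
W = C + t·(T−C) with t = 4/5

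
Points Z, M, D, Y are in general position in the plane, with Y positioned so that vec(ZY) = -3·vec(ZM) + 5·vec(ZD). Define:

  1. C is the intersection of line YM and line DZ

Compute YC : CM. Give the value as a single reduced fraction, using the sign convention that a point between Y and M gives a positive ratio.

YC:CM = 3

Set Z = (0, 0), M = (1, 0), D = (0, 1), Y = (-3, 5); any affine frame gives the same invariant.
1. C is the intersection of line YM and line DZ ⇒ C = (0, 5/4)
C = Y + t·(M−Y) with t = 3/4, so YC:CM = t:(1−t) = 3/4:1/4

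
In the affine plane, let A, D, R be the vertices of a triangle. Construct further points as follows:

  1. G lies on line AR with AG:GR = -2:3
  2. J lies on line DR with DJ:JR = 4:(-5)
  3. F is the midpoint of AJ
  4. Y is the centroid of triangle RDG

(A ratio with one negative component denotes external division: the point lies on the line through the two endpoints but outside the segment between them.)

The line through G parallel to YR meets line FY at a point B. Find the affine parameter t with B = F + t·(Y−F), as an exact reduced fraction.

t = 10/7

Set A = (0, 0), D = (1, 0), R = (0, 1); any affine frame gives the same invariant.
1. G lies on line AR with AG:GR = -2:3 ⇒ G = (0, -2)
2. J lies on line DR with DJ:JR = 4:(-5) ⇒ J = (5, -4)
3. F is the midpoint of AJ ⇒ F = (5/2, -2)
4. Y is the centroid of triangle RDG ⇒ Y = (1/3, -1/3)
through G parallel to YR: direction (-1/3, 4/3); meets FY at B = (-25/42, 8/21)
B = F + t·(Y−F) with t = 10/7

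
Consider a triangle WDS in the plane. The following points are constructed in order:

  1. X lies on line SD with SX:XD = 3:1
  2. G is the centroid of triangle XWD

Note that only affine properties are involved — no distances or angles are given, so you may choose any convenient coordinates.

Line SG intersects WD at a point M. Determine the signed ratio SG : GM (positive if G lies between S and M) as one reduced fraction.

SG:GM = 11

Assign W = (0, 0), D = (1, 0), S = (0, 1) — the answer is frame-independent, so this choice is without loss of generality.
1. X lies on line SD with SX:XD = 3:1 ⇒ X = (3/4, 1/4)
2. G is the centroid of triangle XWD ⇒ G = (7/12, 1/12)
line SG meets WD at M = (7/11, 0)
G = S + t·(M−S) with t = 11/12, so SG:GM = 11/12:1/12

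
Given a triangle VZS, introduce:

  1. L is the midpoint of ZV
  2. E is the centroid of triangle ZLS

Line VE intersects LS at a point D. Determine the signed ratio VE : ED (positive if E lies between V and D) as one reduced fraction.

VE:ED = -4

Choose coordinates V = (0, 0), Z = (1, 0), S = (0, 1).
1. L is the midpoint of ZV ⇒ L = (1/2, 0)
2. E is the centroid of triangle ZLS ⇒ E = (1/2, 1/3)
line VE meets LS at D = (3/8, 1/4)
E = V + t·(D−V) with t = 4/3, so VE:ED = 4/3:-1/3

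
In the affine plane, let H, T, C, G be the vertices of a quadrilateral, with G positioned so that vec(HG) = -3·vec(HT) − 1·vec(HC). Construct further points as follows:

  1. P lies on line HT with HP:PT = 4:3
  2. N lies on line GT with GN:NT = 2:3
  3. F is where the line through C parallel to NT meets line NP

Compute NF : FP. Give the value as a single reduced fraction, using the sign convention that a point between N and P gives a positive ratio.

NF:FP = -35/32

Assign H = (0, 0), T = (1, 0), C = (0, 1), G = (-3, -1) — the answer is frame-independent, so this choice is without loss of generality.
1. P lies on line HT with HP:PT = 4:3 ⇒ P = (4/7, 0)
2. N lies on line GT with GN:NT = 2:3 ⇒ N = (-7/5, -3/5)
3. F is where the line through C parallel to NT meets line NP ⇒ F = (108/5, 32/5)
F = N + t·(P−N) with t = 35/3, so NF:FP = t:(1−t) = 35/3:-32/3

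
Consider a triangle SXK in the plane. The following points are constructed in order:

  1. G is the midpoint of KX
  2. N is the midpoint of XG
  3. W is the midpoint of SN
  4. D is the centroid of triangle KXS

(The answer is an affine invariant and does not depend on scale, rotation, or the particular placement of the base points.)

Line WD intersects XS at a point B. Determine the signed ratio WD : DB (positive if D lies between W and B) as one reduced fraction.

WD:DB = -5/8

Set S = (0, 0), X = (1, 0), K = (0, 1); any affine frame gives the same invariant.
1. G is the midpoint of KX ⇒ G = (1/2, 1/2)
2. N is the midpoint of XG ⇒ N = (3/4, 1/4)
3. W is the midpoint of SN ⇒ W = (3/8, 1/8)
4. D is the centroid of triangle KXS ⇒ D = (1/3, 1/3)
line WD meets XS at B = (2/5, 0)
D = W + t·(B−W) with t = -5/3, so WD:DB = -5/3:8/3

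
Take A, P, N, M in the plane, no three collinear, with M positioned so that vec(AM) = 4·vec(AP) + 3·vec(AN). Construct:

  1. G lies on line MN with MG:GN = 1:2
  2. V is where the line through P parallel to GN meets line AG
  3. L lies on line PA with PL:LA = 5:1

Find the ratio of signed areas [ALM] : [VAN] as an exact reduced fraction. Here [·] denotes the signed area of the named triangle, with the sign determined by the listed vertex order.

Set A = (0, 0), P = (1, 0), N = (0, 1), M = (4, 3); any affine frame gives the same invariant.
1. G lies on line MN with MG:GN = 1:2 ⇒ G = (8/3, 7/3)
2. V is where the line through P parallel to GN meets line AG ⇒ V = (-4/3, -7/6)
3. L lies on line PA with PL:LA = 5:1 ⇒ L = (1/6, 0)
2·[ALM] = 1/2, 2·[VAN] = 4/3
[ALM]:[VAN] = 1/2:4/3 = 3/8

[ALM]:[VAN] = 3/8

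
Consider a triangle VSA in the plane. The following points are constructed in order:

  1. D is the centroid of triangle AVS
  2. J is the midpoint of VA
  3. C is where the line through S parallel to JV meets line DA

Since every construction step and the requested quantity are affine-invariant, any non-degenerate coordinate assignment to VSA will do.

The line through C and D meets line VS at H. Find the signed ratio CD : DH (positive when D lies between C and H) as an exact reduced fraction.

CD:DH = -4

Choose coordinates V = (0, 0), S = (1, 0), A = (0, 1).
1. D is the centroid of triangle AVS ⇒ D = (1/3, 1/3)
2. J is the midpoint of VA ⇒ J = (0, 1/2)
3. C is where the line through S parallel to JV meets line DA ⇒ C = (1, -1)
line CD meets VS at H = (1/2, 0)
D = C + t·(H−C) with t = 4/3, so CD:DH = 4/3:-1/3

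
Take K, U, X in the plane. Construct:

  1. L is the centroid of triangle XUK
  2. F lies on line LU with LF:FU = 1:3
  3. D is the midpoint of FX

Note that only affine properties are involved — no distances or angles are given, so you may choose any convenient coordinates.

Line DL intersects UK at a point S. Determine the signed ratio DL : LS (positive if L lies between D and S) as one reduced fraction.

DL:LS = 7/8

Assign K = (0, 0), U = (1, 0), X = (0, 1) — the answer is frame-independent, so this choice is without loss of generality.
1. L is the centroid of triangle XUK ⇒ L = (1/3, 1/3)
2. F lies on line LU with LF:FU = 1:3 ⇒ F = (1/2, 1/4)
3. D is the midpoint of FX ⇒ D = (1/4, 5/8)
line DL meets UK at S = (3/7, 0)
L = D + t·(S−D) with t = 7/15, so DL:LS = 7/15:8/15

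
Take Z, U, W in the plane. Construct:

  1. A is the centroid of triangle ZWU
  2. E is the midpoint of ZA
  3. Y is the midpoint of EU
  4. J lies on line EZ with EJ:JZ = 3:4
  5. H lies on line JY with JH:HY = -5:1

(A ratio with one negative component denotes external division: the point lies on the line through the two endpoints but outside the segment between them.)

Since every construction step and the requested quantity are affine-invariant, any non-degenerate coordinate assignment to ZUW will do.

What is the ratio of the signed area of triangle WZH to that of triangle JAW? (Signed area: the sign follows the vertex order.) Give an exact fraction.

Work in coordinates with Z = (0, 0), U = (1, 0), W = (0, 1).
1. A is the centroid of triangle ZWU ⇒ A = (1/3, 1/3)
2. E is the midpoint of ZA ⇒ E = (1/6, 1/6)
3. Y is the midpoint of EU ⇒ Y = (7/12, 1/12)
4. J lies on line EZ with EJ:JZ = 3:4 ⇒ J = (2/21, 2/21)
5. H lies on line JY with JH:HY = -5:1 ⇒ H = (79/112, 9/112)
2·[WZH] = 79/112, 2·[JAW] = 5/21
[WZH]:[JAW] = 79/112:5/21 = 237/80

[WZH]:[JAW] = 237/80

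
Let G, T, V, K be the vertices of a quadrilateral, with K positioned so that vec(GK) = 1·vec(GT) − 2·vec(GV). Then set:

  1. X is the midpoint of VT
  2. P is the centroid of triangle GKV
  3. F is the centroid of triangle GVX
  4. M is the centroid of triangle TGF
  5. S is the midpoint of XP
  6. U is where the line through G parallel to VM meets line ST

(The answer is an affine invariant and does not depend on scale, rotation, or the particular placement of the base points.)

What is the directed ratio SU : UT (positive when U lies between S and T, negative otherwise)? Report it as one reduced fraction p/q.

Set G = (0, 0), T = (1, 0), V = (0, 1), K = (1, -2); any affine frame gives the same invariant.
1. X is the midpoint of VT ⇒ X = (1/2, 1/2)
2. P is the centroid of triangle GKV ⇒ P = (1/3, -1/3)
3. F is the centroid of triangle GVX ⇒ F = (1/6, 1/2)
4. M is the centroid of triangle TGF ⇒ M = (7/18, 1/6)
5. S is the midpoint of XP ⇒ S = (5/12, 1/12)
6. U is where the line through G parallel to VM meets line ST ⇒ U = (-1/14, 15/98)
U = S + t·(T−S) with t = -41/49, so SU:UT = t:(1−t) = -41/49:90/49

SU:UT = -41/90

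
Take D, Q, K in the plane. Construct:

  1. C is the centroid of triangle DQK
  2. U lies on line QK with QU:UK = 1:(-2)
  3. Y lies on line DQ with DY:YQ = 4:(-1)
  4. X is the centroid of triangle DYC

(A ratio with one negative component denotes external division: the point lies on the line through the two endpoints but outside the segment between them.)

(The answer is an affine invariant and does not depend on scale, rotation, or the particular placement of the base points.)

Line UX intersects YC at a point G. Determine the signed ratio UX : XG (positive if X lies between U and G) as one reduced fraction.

UX:XG = 17/4

Choose coordinates D = (0, 0), Q = (1, 0), K = (0, 1).
1. C is the centroid of triangle DQK ⇒ C = (1/3, 1/3)
2. U lies on line QK with QU:UK = 1:(-2) ⇒ U = (2, -1)
3. Y lies on line DQ with DY:YQ = 4:(-1) ⇒ Y = (4/3, 0)
4. X is the centroid of triangle DYC ⇒ X = (5/9, 1/9)
line UX meets YC at G = (11/51, 19/51)
X = U + t·(G−U) with t = 17/21, so UX:XG = 17/21:4/21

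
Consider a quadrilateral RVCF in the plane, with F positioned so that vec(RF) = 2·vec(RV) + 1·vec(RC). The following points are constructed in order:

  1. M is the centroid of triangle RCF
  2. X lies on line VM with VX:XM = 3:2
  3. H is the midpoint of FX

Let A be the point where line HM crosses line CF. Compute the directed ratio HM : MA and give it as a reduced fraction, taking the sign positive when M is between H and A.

Set R = (0, 0), V = (1, 0), C = (0, 1), F = (2, 1); any affine frame gives the same invariant.
1. M is the centroid of triangle RCF ⇒ M = (2/3, 2/3)
2. X lies on line VM with VX:XM = 3:2 ⇒ X = (4/5, 2/5)
3. H is the midpoint of FX ⇒ H = (7/5, 7/10)
line HM meets CF at A = (8, 1)
M = H + t·(A−H) with t = -1/9, so HM:MA = -1/9:10/9

HM:MA = -1/10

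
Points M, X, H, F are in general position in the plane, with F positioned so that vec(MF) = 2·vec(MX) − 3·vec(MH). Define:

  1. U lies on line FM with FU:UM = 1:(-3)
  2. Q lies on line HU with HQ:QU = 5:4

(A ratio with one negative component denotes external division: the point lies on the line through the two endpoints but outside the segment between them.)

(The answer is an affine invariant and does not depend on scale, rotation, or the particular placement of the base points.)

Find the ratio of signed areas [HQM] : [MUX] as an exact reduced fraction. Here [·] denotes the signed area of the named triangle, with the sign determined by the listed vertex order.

[HQM]:[MUX] = -10/27

Choose coordinates M = (0, 0), X = (1, 0), H = (0, 1), F = (2, -3).
1. U lies on line FM with FU:UM = 1:(-3) ⇒ U = (3, -9/2)
2. Q lies on line HU with HQ:QU = 5:4 ⇒ Q = (5/3, -37/18)
2·[HQM] = -5/3, 2·[MUX] = 9/2
[HQM]:[MUX] = -5/3:9/2 = -10/27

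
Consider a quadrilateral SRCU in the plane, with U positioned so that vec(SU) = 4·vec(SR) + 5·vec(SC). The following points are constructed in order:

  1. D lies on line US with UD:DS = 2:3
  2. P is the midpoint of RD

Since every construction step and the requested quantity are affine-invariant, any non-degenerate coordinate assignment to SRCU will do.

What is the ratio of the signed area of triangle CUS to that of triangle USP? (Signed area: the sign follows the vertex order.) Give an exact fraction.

Set S = (0, 0), R = (1, 0), C = (0, 1), U = (4, 5); any affine frame gives the same invariant.
1. D lies on line US with UD:DS = 2:3 ⇒ D = (12/5, 3)
2. P is the midpoint of RD ⇒ P = (17/10, 3/2)
2·[CUS] = -4, 2·[USP] = 5/2
[CUS]:[USP] = -4:5/2 = -8/5

[CUS]:[USP] = -8/5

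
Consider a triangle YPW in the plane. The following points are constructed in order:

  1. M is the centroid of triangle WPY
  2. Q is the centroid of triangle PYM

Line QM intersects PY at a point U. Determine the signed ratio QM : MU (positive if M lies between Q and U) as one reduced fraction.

Work in coordinates with Y = (0, 0), P = (1, 0), W = (0, 1).
1. M is the centroid of triangle WPY ⇒ M = (1/3, 1/3)
2. Q is the centroid of triangle PYM ⇒ Q = (4/9, 1/9)
line QM meets PY at U = (1/2, 0)
M = Q + t·(U−Q) with t = -2, so QM:MU = -2:3

QM:MU = -2/3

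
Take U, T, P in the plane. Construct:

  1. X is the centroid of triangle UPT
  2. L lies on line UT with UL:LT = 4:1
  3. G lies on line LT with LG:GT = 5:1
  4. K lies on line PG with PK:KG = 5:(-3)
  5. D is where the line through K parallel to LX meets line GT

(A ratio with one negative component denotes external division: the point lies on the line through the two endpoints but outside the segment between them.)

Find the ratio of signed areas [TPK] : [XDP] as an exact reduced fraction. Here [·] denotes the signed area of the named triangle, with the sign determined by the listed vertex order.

Choose coordinates U = (0, 0), T = (1, 0), P = (0, 1).
1. X is the centroid of triangle UPT ⇒ X = (1/3, 1/3)
2. L lies on line UT with UL:LT = 4:1 ⇒ L = (4/5, 0)
3. G lies on line LT with LG:GT = 5:1 ⇒ G = (29/30, 0)
4. K lies on line PG with PK:KG = 5:(-3) ⇒ K = (29/12, -3/2)
5. D is where the line through K parallel to LX meets line GT ⇒ D = (19/60, 0)
2·[TPK] = 1/12, 2·[XDP] = -11/90
[TPK]:[XDP] = 1/12:-11/90 = -15/22

[TPK]:[XDP] = -15/22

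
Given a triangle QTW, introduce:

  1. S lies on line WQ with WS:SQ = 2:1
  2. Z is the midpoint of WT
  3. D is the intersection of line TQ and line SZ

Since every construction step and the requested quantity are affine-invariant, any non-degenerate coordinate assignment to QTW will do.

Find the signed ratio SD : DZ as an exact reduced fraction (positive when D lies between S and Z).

SD:DZ = -2/3

Work in coordinates with Q = (0, 0), T = (1, 0), W = (0, 1).
1. S lies on line WQ with WS:SQ = 2:1 ⇒ S = (0, 1/3)
2. Z is the midpoint of WT ⇒ Z = (1/2, 1/2)
3. D is the intersection of line TQ and line SZ ⇒ D = (-1, 0)
D = S + t·(Z−S) with t = -2, so SD:DZ = t:(1−t) = -2:3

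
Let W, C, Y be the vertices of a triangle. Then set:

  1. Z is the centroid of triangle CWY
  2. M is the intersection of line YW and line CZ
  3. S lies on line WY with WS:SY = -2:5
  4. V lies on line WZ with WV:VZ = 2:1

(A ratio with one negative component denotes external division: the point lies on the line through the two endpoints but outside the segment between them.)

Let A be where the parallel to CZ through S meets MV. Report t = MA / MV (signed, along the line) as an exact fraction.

Work in coordinates with W = (0, 0), C = (1, 0), Y = (0, 1).
1. Z is the centroid of triangle CWY ⇒ Z = (1/3, 1/3)
2. M is the intersection of line YW and line CZ ⇒ M = (0, 1/2)
3. S lies on line WY with WS:SY = -2:5 ⇒ S = (0, -2/3)
4. V lies on line WZ with WV:VZ = 2:1 ⇒ V = (2/9, 2/9)
through S parallel to CZ: direction (-2/3, 1/3); meets MV at A = (14/9, -13/9)
A = M + t·(V−M) with t = 7

t = 7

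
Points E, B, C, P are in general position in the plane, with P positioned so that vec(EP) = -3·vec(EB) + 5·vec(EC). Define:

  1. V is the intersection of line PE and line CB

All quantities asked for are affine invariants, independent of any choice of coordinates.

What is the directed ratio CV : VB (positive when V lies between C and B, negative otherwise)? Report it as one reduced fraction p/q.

Work in coordinates with E = (0, 0), B = (1, 0), C = (0, 1), P = (-3, 5).
1. V is the intersection of line PE and line CB ⇒ V = (-3/2, 5/2)
V = C + t·(B−C) with t = -3/2, so CV:VB = t:(1−t) = -3/2:5/2

CV:VB = -3/5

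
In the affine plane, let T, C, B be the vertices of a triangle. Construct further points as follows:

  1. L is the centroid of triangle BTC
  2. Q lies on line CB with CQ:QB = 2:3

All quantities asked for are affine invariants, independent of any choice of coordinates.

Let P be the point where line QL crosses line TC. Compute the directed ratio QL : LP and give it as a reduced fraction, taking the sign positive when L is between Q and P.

QL:LP = 1/5

Choose coordinates T = (0, 0), C = (1, 0), B = (0, 1).
1. L is the centroid of triangle BTC ⇒ L = (1/3, 1/3)
2. Q lies on line CB with CQ:QB = 2:3 ⇒ Q = (3/5, 2/5)
line QL meets TC at P = (-1, 0)
L = Q + t·(P−Q) with t = 1/6, so QL:LP = 1/6:5/6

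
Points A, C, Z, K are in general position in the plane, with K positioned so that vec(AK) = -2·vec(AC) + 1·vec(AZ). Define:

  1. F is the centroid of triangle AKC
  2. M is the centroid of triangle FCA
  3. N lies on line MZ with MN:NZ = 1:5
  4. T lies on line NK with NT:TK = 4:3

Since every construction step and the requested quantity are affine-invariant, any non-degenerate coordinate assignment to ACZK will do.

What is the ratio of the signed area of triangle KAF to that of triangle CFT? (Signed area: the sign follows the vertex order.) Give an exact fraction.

Choose coordinates A = (0, 0), C = (1, 0), Z = (0, 1), K = (-2, 1).
1. F is the centroid of triangle AKC ⇒ F = (-1/3, 1/3)
2. M is the centroid of triangle FCA ⇒ M = (2/9, 1/9)
3. N lies on line MZ with MN:NZ = 1:5 ⇒ N = (5/27, 7/27)
4. T lies on line NK with NT:TK = 4:3 ⇒ T = (-67/63, 43/63)
2·[KAF] = 1/3, 2·[CFT] = -2/9
[KAF]:[CFT] = 1/3:-2/9 = -3/2

[KAF]:[CFT] = -3/2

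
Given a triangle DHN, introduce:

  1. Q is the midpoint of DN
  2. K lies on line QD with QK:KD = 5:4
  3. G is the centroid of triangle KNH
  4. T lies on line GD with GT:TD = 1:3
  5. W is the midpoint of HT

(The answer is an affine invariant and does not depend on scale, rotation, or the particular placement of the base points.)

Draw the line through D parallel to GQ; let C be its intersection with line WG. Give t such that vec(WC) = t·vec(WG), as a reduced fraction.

Assign D = (0, 0), H = (1, 0), N = (0, 1) — the answer is frame-independent, so this choice is without loss of generality.
1. Q is the midpoint of DN ⇒ Q = (0, 1/2)
2. K lies on line QD with QK:KD = 5:4 ⇒ K = (0, 2/9)
3. G is the centroid of triangle KNH ⇒ G = (1/3, 11/27)
4. T lies on line GD with GT:TD = 1:3 ⇒ T = (1/4, 11/36)
5. W is the midpoint of HT ⇒ W = (5/8, 11/72)
through D parallel to GQ: direction (-1/3, 5/54); meets WG at C = (88/75, -44/135)
C = W + t·(G−W) with t = -47/25

t = -47/25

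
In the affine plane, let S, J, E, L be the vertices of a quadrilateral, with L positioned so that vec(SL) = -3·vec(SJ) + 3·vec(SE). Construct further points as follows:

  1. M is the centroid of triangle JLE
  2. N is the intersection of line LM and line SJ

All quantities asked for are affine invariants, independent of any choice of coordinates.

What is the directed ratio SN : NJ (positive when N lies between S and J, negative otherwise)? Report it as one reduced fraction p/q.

SN:NJ = -6

Work in coordinates with S = (0, 0), J = (1, 0), E = (0, 1), L = (-3, 3).
1. M is the centroid of triangle JLE ⇒ M = (-2/3, 4/3)
2. N is the intersection of line LM and line SJ ⇒ N = (6/5, 0)
N = S + t·(J−S) with t = 6/5, so SN:NJ = t:(1−t) = 6/5:-1/5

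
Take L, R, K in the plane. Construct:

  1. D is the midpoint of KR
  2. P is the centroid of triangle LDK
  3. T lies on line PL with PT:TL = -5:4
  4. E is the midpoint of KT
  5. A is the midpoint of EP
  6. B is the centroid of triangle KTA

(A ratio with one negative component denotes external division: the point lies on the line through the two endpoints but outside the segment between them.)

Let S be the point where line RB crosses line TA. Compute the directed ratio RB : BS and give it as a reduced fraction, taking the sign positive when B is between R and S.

Set L = (0, 0), R = (1, 0), K = (0, 1); any affine frame gives the same invariant.
1. D is the midpoint of KR ⇒ D = (1/2, 1/2)
2. P is the centroid of triangle LDK ⇒ P = (1/6, 1/2)
3. T lies on line PL with PT:TL = -5:4 ⇒ T = (-2/3, -2)
4. E is the midpoint of KT ⇒ E = (-1/3, -1/2)
5. A is the midpoint of EP ⇒ A = (-1/12, 0)
6. B is the centroid of triangle KTA ⇒ B = (-1/4, -1/3)
line RB meets TA at S = (-29/166, -26/83)
B = R + t·(S−R) with t = 83/78, so RB:BS = 83/78:-5/78

RB:BS = -83/5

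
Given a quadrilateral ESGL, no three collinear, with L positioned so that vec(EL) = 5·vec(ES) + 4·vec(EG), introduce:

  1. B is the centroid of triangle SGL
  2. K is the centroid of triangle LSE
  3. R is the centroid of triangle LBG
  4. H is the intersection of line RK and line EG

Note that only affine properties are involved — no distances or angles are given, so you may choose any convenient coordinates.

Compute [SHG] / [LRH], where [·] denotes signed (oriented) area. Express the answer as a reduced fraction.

[SHG]:[LRH] = -45/112

Assign E = (0, 0), S = (1, 0), G = (0, 1), L = (5, 4) — the answer is frame-independent, so this choice is without loss of generality.
1. B is the centroid of triangle SGL ⇒ B = (2, 5/3)
2. K is the centroid of triangle LSE ⇒ K = (2, 4/3)
3. R is the centroid of triangle LBG ⇒ R = (7/3, 20/9)
4. H is the intersection of line RK and line EG ⇒ H = (0, -4)
2·[SHG] = -5, 2·[LRH] = 112/9
[SHG]:[LRH] = -5:112/9 = -45/112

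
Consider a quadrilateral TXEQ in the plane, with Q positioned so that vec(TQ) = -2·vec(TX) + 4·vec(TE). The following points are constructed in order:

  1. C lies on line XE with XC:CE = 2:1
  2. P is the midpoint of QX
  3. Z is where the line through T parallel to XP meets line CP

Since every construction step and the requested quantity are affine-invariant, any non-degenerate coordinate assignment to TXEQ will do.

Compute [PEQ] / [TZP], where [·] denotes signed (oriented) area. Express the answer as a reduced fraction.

[PEQ]:[TZP] = -1/12

Choose coordinates T = (0, 0), X = (1, 0), E = (0, 1), Q = (-2, 4).
1. C lies on line XE with XC:CE = 2:1 ⇒ C = (1/3, 2/3)
2. P is the midpoint of QX ⇒ P = (-1/2, 2)
3. Z is where the line through T parallel to XP meets line CP ⇒ Z = (9/2, -6)
2·[PEQ] = -1/2, 2·[TZP] = 6
[PEQ]:[TZP] = -1/2:6 = -1/12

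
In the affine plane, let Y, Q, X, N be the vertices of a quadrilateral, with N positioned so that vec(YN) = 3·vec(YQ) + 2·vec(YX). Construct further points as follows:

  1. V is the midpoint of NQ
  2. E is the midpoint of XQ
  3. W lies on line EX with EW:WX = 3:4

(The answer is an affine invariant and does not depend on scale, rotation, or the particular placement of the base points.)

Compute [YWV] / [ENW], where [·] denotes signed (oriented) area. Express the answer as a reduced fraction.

[YWV]:[ENW] = -4/3

Choose coordinates Y = (0, 0), Q = (1, 0), X = (0, 1), N = (3, 2).
1. V is the midpoint of NQ ⇒ V = (2, 1)
2. E is the midpoint of XQ ⇒ E = (1/2, 1/2)
3. W lies on line EX with EW:WX = 3:4 ⇒ W = (2/7, 5/7)
2·[YWV] = -8/7, 2·[ENW] = 6/7
[YWV]:[ENW] = -8/7:6/7 = -4/3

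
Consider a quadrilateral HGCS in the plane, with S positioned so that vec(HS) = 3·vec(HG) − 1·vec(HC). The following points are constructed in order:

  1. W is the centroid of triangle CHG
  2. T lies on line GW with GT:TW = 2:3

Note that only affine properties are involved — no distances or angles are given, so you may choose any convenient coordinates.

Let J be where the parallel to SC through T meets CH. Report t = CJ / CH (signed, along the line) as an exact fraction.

t = 17/45

Choose coordinates H = (0, 0), G = (1, 0), C = (0, 1), S = (3, -1).
1. W is the centroid of triangle CHG ⇒ W = (1/3, 1/3)
2. T lies on line GW with GT:TW = 2:3 ⇒ T = (11/15, 2/15)
through T parallel to SC: direction (-3, 2); meets CH at J = (0, 28/45)
J = C + t·(H−C) with t = 17/45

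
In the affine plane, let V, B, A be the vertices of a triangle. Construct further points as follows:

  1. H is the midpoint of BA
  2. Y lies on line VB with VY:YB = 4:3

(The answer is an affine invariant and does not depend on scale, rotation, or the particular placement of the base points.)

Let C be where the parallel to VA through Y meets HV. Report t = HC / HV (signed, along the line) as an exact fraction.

t = -1/7

Choose coordinates V = (0, 0), B = (1, 0), A = (0, 1).
1. H is the midpoint of BA ⇒ H = (1/2, 1/2)
2. Y lies on line VB with VY:YB = 4:3 ⇒ Y = (4/7, 0)
through Y parallel to VA: direction (0, 1); meets HV at C = (4/7, 4/7)
C = H + t·(V−H) with t = -1/7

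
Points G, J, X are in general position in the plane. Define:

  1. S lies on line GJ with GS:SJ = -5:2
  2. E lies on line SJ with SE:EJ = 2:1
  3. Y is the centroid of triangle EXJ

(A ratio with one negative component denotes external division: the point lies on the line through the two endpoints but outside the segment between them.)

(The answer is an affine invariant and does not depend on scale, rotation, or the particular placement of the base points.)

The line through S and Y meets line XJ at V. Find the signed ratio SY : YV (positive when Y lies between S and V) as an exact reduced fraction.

SY:YV = 8

Set G = (0, 0), J = (1, 0), X = (0, 1); any affine frame gives the same invariant.
1. S lies on line GJ with GS:SJ = -5:2 ⇒ S = (5/3, 0)
2. E lies on line SJ with SE:EJ = 2:1 ⇒ E = (11/9, 0)
3. Y is the centroid of triangle EXJ ⇒ Y = (20/27, 1/3)
line SY meets XJ at V = (5/8, 3/8)
Y = S + t·(V−S) with t = 8/9, so SY:YV = 8/9:1/9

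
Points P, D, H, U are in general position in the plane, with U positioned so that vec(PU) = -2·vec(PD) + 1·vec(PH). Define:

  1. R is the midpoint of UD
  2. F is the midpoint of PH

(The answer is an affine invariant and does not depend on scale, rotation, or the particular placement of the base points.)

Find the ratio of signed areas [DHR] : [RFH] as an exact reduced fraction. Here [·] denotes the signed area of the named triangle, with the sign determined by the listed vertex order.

[DHR]:[RFH] = 4

Choose coordinates P = (0, 0), D = (1, 0), H = (0, 1), U = (-2, 1).
1. R is the midpoint of UD ⇒ R = (-1/2, 1/2)
2. F is the midpoint of PH ⇒ F = (0, 1/2)
2·[DHR] = 1, 2·[RFH] = 1/4
[DHR]:[RFH] = 1:1/4 = 4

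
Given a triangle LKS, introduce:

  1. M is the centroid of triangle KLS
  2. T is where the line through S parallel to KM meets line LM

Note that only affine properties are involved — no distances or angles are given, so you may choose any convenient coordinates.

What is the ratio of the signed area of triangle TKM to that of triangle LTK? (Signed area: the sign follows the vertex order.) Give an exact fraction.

[TKM]:[LTK] = 1/2

Assign L = (0, 0), K = (1, 0), S = (0, 1) — the answer is frame-independent, so this choice is without loss of generality.
1. M is the centroid of triangle KLS ⇒ M = (1/3, 1/3)
2. T is where the line through S parallel to KM meets line LM ⇒ T = (2/3, 2/3)
2·[TKM] = -1/3, 2·[LTK] = -2/3
[TKM]:[LTK] = -1/3:-2/3 = 1/2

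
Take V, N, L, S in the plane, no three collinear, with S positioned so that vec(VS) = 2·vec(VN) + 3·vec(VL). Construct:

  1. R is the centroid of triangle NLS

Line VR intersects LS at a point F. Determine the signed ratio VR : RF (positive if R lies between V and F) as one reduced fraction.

VR:RF = 1/2

Set V = (0, 0), N = (1, 0), L = (0, 1), S = (2, 3); any affine frame gives the same invariant.
1. R is the centroid of triangle NLS ⇒ R = (1, 4/3)
line VR meets LS at F = (3, 4)
R = V + t·(F−V) with t = 1/3, so VR:RF = 1/3:2/3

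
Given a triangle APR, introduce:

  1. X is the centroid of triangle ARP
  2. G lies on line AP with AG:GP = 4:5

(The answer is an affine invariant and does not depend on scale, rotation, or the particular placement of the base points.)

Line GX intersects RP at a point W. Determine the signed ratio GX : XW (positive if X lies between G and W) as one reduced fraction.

GX:XW = 2/3

Work in coordinates with A = (0, 0), P = (1, 0), R = (0, 1).
1. X is the centroid of triangle ARP ⇒ X = (1/3, 1/3)
2. G lies on line AP with AG:GP = 4:5 ⇒ G = (4/9, 0)
line GX meets RP at W = (1/6, 5/6)
X = G + t·(W−G) with t = 2/5, so GX:XW = 2/5:3/5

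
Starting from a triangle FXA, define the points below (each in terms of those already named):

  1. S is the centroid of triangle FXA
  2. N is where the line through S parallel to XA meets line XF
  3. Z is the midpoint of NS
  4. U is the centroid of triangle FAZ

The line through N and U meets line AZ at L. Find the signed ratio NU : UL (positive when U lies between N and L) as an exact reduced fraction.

NU:UL = -4/3

Work in coordinates with F = (0, 0), X = (1, 0), A = (0, 1).
1. S is the centroid of triangle FXA ⇒ S = (1/3, 1/3)
2. N is where the line through S parallel to XA meets line XF ⇒ N = (2/3, 0)
3. Z is the midpoint of NS ⇒ Z = (1/2, 1/6)
4. U is the centroid of triangle FAZ ⇒ U = (1/6, 7/18)
line NU meets AZ at L = (13/24, 7/72)
U = N + t·(L−N) with t = 4, so NU:UL = 4:-3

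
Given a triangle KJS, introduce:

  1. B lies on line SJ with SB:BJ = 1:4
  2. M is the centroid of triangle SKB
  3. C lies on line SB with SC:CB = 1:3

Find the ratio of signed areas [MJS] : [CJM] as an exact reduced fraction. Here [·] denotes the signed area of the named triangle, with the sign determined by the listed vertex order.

[MJS]:[CJM] = -20/19

Set K = (0, 0), J = (1, 0), S = (0, 1); any affine frame gives the same invariant.
1. B lies on line SJ with SB:BJ = 1:4 ⇒ B = (1/5, 4/5)
2. M is the centroid of triangle SKB ⇒ M = (1/15, 3/5)
3. C lies on line SB with SC:CB = 1:3 ⇒ C = (1/20, 19/20)
2·[MJS] = 1/3, 2·[CJM] = -19/60
[MJS]:[CJM] = 1/3:-19/60 = -20/19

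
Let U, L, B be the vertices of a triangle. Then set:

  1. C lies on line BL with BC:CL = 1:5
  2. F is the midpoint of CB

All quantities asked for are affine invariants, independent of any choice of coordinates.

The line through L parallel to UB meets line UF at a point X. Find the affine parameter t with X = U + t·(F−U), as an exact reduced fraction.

Assign U = (0, 0), L = (1, 0), B = (0, 1) — the answer is frame-independent, so this choice is without loss of generality.
1. C lies on line BL with BC:CL = 1:5 ⇒ C = (1/6, 5/6)
2. F is the midpoint of CB ⇒ F = (1/12, 11/12)
through L parallel to UB: direction (0, 1); meets UF at X = (1, 11)
X = U + t·(F−U) with t = 12

t = 12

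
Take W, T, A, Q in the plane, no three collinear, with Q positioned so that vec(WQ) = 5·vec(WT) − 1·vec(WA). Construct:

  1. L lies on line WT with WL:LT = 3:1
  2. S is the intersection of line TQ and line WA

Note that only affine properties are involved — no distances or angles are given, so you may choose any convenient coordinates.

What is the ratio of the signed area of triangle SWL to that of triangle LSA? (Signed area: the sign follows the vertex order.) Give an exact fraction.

Work in coordinates with W = (0, 0), T = (1, 0), A = (0, 1), Q = (5, -1).
1. L lies on line WT with WL:LT = 3:1 ⇒ L = (3/4, 0)
2. S is the intersection of line TQ and line WA ⇒ S = (0, 1/4)
2·[SWL] = 3/16, 2·[LSA] = -9/16
[SWL]:[LSA] = 3/16:-9/16 = -1/3

[SWL]:[LSA] = -1/3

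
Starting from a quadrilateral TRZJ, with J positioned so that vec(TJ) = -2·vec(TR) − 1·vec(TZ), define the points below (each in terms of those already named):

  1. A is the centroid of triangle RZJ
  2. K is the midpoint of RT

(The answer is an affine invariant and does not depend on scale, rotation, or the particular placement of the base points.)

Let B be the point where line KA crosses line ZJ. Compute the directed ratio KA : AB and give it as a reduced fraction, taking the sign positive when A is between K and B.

Assign T = (0, 0), R = (1, 0), Z = (0, 1), J = (-2, -1) — the answer is frame-independent, so this choice is without loss of generality.
1. A is the centroid of triangle RZJ ⇒ A = (-1/3, 0)
2. K is the midpoint of RT ⇒ K = (1/2, 0)
line KA meets ZJ at B = (-1, 0)
A = K + t·(B−K) with t = 5/9, so KA:AB = 5/9:4/9

KA:AB = 5/4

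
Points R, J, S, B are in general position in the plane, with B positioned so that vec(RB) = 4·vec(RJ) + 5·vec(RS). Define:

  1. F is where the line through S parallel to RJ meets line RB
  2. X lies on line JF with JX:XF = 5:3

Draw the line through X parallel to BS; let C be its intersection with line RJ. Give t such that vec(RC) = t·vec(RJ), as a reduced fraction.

Set R = (0, 0), J = (1, 0), S = (0, 1), B = (4, 5); any affine frame gives the same invariant.
1. F is where the line through S parallel to RJ meets line RB ⇒ F = (4/5, 1)
2. X lies on line JF with JX:XF = 5:3 ⇒ X = (7/8, 5/8)
through X parallel to BS: direction (-4, -4); meets RJ at C = (1/4, 0)
C = R + t·(J−R) with t = 1/4

t = 1/4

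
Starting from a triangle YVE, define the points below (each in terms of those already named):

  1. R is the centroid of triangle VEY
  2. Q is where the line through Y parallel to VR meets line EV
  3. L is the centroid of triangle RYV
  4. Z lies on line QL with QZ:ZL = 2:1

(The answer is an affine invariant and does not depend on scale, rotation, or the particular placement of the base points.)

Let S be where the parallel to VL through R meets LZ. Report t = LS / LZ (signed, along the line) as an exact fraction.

t = -3/4

Set Y = (0, 0), V = (1, 0), E = (0, 1); any affine frame gives the same invariant.
1. R is the centroid of triangle VEY ⇒ R = (1/3, 1/3)
2. Q is where the line through Y parallel to VR meets line EV ⇒ Q = (2, -1)
3. L is the centroid of triangle RYV ⇒ L = (4/9, 1/9)
4. Z lies on line QL with QZ:ZL = 2:1 ⇒ Z = (26/27, -7/27)
through R parallel to VL: direction (-5/9, 1/9); meets LZ at S = (1/18, 7/18)
S = L + t·(Z−L) with t = -3/4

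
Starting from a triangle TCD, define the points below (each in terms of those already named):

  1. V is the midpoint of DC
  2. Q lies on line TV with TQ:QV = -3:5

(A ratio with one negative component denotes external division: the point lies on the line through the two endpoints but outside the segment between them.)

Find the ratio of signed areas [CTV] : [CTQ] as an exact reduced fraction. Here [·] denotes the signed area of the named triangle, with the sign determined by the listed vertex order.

Set T = (0, 0), C = (1, 0), D = (0, 1); any affine frame gives the same invariant.
1. V is the midpoint of DC ⇒ V = (1/2, 1/2)
2. Q lies on line TV with TQ:QV = -3:5 ⇒ Q = (-3/4, -3/4)
2·[CTV] = -1/2, 2·[CTQ] = 3/4
[CTV]:[CTQ] = -1/2:3/4 = -2/3

[CTV]:[CTQ] = -2/3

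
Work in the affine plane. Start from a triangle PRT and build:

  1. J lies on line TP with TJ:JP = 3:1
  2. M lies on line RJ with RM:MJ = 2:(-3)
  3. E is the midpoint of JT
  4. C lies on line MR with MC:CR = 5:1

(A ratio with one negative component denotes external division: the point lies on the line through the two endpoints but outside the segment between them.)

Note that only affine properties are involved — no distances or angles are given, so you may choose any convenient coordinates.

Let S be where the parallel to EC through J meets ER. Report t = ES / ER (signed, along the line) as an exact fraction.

Choose coordinates P = (0, 0), R = (1, 0), T = (0, 1).
1. J lies on line TP with TJ:JP = 3:1 ⇒ J = (0, 1/4)
2. M lies on line RJ with RM:MJ = 2:(-3) ⇒ M = (3, -1/2)
3. E is the midpoint of JT ⇒ E = (0, 5/8)
4. C lies on line MR with MC:CR = 5:1 ⇒ C = (4/3, -1/12)
through J parallel to EC: direction (4/3, -17/24); meets ER at S = (4, -15/8)
S = E + t·(R−E) with t = 4

t = 4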